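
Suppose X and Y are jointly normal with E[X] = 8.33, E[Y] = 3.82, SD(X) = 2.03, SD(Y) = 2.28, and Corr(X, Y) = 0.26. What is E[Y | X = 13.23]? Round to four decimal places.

For a bivariate normal, E[Y | X=x] = μ_Y + ρ·(σ_Y/σ_X)·(x − μ_X).
E[Y | X=13.23] = 3.82 + (0.26)·(2.28/2.03)·(13.23 − (8.33)) = 3.82 + (0.29202)·(4.9) = 5.2509.

5.2509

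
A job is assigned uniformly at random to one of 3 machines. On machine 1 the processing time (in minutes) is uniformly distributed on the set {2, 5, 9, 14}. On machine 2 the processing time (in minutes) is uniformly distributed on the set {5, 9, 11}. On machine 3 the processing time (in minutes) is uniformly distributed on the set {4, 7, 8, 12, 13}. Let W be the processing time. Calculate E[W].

739/90

E[W | machine 1] = (2+5+9+14)/4 = 15/2.
E[W | machine 2] = (5+9+11)/3 = 25/3.
E[W | machine 3] = (4+7+8+12+13)/5 = 44/5.
By the law of total expectation,
E[W] = (1/3)·(15/2) + (1/3)·(25/3) + (1/3)·(44/5) = 739/90.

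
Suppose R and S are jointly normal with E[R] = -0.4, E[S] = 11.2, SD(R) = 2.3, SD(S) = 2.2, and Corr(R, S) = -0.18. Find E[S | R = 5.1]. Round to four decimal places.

10.2530

For a bivariate normal, E[S | R=x] = μ_S + ρ·(σ_S/σ_R)·(x − μ_R).
E[S | R=5.1] = 11.2 + (-0.18)·(2.2/2.3)·(5.1 − (-0.4)) = 11.2 + (-0.172174)·(5.5) = 10.2530.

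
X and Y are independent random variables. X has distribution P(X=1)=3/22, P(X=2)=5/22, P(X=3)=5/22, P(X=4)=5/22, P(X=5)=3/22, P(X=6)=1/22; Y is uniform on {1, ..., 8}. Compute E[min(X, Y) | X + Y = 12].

P(X + Y = 12) = 9/176.
Summing min(X,Y)·P(x,y) over outcomes with X + Y = 12 gives 41/176.
E[min(X, Y) | X + Y = 12] = (41/176) / (9/176) = 41/9.

41/9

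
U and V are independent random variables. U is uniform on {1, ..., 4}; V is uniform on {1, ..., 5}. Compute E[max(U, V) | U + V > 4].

P(U + V > 4) = 7/10.
Summing max(U,V)·P(x,y) over outcomes with U + V > 4 gives 57/20.
E[max(U, V) | U + V > 4] = (57/20) / (7/10) = 57/14.

57/14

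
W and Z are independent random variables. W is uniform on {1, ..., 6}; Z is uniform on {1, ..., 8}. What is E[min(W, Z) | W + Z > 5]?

60/19

P(W + Z > 5) = 19/24.
Summing min(W,Z)·P(x,y) over outcomes with W + Z > 5 gives 5/2.
E[min(W, Z) | W + Z > 5] = (5/2) / (19/24) = 60/19.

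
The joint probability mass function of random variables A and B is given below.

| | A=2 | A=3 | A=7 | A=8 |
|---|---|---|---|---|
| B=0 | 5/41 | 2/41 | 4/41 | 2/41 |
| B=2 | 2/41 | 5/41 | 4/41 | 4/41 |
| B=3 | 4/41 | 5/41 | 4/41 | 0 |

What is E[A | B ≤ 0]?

60/13

P(B ≤ 0) = 13/41.
Σ A·P over the event = 2·(5/41) + 3·(2/41) + 7·(4/41) + 8·(2/41) = 60/41.
E[A | B ≤ 0] = (60/41) / (13/41) = 60/13.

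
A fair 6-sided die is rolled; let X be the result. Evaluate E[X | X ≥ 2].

Given X ≥ 2, X is equally likely to be any of {2, 3, 4, 5, 6}.
E[X | X ≥ 2] = (2 + 3 + 4 + 5 + 6) / 5 = 4.

4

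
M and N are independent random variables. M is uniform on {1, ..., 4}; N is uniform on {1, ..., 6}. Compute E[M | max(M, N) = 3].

12/5

Outcomes with max(M, N) = 3: (1,3), (2,3), (3,1), (3,2), (3,3), each with probability 1/24.
E[M | max(M, N) = 3] = (1 + 2 + 3 + 3 + 3) / 5 = 12/5.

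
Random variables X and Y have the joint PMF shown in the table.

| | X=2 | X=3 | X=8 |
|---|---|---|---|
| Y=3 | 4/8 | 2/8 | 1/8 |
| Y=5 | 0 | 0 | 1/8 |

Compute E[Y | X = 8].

P(X = 8) = 1/4.
Σ Y·P over the event = 3·(1/8) + 5·(1/8) = 1.
E[Y | X = 8] = (1) / (1/4) = 4.

4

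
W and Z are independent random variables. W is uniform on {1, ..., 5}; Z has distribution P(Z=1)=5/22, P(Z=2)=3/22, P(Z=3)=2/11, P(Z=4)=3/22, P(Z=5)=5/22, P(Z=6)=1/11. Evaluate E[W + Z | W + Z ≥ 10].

P(W + Z ≥ 10) = 9/110.
Summing (W+Z)·P(x,y) over outcomes with W + Z ≥ 10 gives 46/55.
E[W + Z | W + Z ≥ 10] = (46/55) / (9/110) = 92/9.

92/9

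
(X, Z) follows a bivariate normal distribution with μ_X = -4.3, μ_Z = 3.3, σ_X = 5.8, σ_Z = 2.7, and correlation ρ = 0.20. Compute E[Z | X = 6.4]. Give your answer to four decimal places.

E[Z | X=x] = μ_Z + ρ(σ_Z/σ_X)(x − μ_X) for jointly normal variables.
E[Z | X=6.4] = 3.3 + (0.20)·(2.7/5.8)·(6.4 − (-4.3)) = 3.3 + (0.093103)·(10.7) = 4.2962.

4.2962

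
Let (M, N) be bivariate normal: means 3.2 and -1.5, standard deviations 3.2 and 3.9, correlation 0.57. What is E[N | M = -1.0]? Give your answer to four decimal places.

For a bivariate normal, E[N | M=x] = μ_N + ρ·(σ_N/σ_M)·(x − μ_M).
E[N | M=-1.0] = -1.5 + (0.57)·(3.9/3.2)·(-1.0 − (3.2)) = -1.5 + (0.69469)·(-4.2) = -4.4177.

-4.4177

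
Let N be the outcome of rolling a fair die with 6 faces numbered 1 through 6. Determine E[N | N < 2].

Given N < 2, N is equally likely to be any of {1}.
E[N | N < 2] = (1) / 1 = 1.

1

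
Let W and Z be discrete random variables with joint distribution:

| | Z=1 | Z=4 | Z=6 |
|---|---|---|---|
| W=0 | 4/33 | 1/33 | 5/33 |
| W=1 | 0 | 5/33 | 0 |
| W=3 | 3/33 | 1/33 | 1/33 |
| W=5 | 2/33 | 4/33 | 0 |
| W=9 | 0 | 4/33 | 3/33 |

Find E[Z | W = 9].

P(W = 9) = 7/33.
Σ Z·P over the event = 4·(4/33) + 6·(3/33) = 34/33.
E[Z | W = 9] = (34/33) / (7/33) = 34/7.

34/7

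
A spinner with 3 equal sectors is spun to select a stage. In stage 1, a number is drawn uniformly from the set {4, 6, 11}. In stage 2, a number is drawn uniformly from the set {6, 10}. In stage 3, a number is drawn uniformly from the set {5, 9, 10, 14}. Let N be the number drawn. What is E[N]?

E[N | stage 1] = (4+6+11)/3 = 7.
E[N | stage 2] = (6+10)/2 = 8.
E[N | stage 3] = (5+9+10+14)/4 = 19/2.
E[N] = (1/3)·(7) + (1/3)·(8) + (1/3)·(19/2) = 49/6.

49/6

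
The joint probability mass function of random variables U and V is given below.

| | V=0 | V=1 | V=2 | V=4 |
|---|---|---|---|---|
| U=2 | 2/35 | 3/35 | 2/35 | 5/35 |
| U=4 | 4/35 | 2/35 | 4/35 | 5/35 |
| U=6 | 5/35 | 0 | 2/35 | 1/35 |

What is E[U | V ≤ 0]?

P(V ≤ 0) = 11/35.
Summing U·P(U=x,V=y) over the conditioning event gives 10/7.
E[U | V ≤ 0] = (10/7) / (11/35) = 50/11.

50/11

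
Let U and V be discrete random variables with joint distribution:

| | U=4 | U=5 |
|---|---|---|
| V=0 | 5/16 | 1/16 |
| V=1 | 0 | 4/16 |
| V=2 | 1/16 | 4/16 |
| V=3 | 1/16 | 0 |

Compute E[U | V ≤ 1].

P(V ≤ 1) = 5/8.
Σ U·P over the event = 4·(5/16) + 5·(1/16) + 5·(4/16) = 45/16.
E[U | V ≤ 1] = (45/16) / (5/8) = 9/2.

9/2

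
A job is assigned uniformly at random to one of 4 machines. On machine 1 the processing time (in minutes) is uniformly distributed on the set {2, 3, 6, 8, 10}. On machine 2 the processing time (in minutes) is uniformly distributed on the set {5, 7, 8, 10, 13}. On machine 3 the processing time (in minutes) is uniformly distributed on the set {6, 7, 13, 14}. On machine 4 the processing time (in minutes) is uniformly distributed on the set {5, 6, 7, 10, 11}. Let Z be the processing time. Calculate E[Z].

E[Z | machine 1] = (2+3+6+8+10)/5 = 29/5.
E[Z | machine 2] = (5+7+8+10+13)/5 = 43/5.
E[Z | machine 3] = (6+7+13+14)/4 = 10.
E[Z | machine 4] = (5+6+7+10+11)/5 = 39/5.
E[Z] = (1/4)·(29/5) + (1/4)·(43/5) + (1/4)·(10) + (1/4)·(39/5) = 161/20.

161/20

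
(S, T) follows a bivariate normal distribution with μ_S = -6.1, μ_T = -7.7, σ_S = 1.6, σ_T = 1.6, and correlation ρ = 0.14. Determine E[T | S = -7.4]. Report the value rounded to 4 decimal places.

-7.8820

E[T | S=x] = μ_T + ρ(σ_T/σ_S)(x − μ_S) for jointly normal variables.
E[T | S=-7.4] = -7.7 + (0.14)·(1.6/1.6)·(-7.4 − (-6.1)) = -7.7 + (0.14)·(-1.3) = -7.8820.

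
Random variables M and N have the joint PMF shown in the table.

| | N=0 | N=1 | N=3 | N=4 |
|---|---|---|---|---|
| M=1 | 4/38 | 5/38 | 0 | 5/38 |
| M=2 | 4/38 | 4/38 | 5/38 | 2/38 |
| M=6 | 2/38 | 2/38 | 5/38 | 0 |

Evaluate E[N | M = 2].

P(M = 2) = 15/38.
Σ N·P over the event = 0·(4/38) + 1·(4/38) + 3·(5/38) + 4·(2/38) = 27/38.
E[N | M = 2] = (27/38) / (15/38) = 9/5.

9/5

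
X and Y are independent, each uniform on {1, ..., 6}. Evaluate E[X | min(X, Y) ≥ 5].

11/2

P(min(X, Y) ≥ 5) = 1/9.
Summing X·P(x,y) over outcomes with min(X, Y) ≥ 5 gives 11/18.
E[X | min(X, Y) ≥ 5] = (11/18) / (1/9) = 11/2.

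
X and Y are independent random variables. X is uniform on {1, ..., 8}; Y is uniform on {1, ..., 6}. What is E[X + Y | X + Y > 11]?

38/3

Outcomes with X + Y > 11: (6,6), (7,5), (7,6), (8,4), (8,5), (8,6), each with probability 1/48.
E[X + Y | X + Y > 11] = (12 + 12 + 13 + 12 + 13 + 14) / 6 = 38/3.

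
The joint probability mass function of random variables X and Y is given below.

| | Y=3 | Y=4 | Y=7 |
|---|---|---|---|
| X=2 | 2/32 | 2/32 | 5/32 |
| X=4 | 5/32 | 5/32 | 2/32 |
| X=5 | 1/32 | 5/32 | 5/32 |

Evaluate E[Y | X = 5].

P(X = 5) = 11/32.
Σ Y·P over the event = 3·(1/32) + 4·(5/32) + 7·(5/32) = 29/16.
E[Y | X = 5] = (29/16) / (11/32) = 58/11.

58/11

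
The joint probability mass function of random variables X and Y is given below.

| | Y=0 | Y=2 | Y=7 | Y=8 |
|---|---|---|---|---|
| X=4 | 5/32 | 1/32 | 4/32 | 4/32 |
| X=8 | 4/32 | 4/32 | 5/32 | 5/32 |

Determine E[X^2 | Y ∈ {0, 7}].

P(Y ∈ {0, 7}) = 9/16.
Σ X^2·P over the event = 16·(5/32) + 16·(4/32) + 64·(4/32) + 64·(5/32) = 45/2.
E[X^2 | Y ∈ {0, 7}] = (45/2) / (9/16) = 40.

40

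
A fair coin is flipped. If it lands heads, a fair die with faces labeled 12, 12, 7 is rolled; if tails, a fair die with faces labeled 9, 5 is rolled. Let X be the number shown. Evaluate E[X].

26/3

E[X | heads] = (12+12+7)/3 = 31/3.
E[X | tails] = (9+5)/2 = 7.
By the law of total expectation,
E[X] = (1/2)·(31/3) + (1/2)·(7) = 26/3.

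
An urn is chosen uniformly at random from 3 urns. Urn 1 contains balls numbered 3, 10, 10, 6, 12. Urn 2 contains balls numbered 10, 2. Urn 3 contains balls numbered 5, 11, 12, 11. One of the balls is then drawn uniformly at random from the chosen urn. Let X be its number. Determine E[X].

E[X | urn 1] = (3+10+10+6+12)/5 = 41/5.
E[X | urn 2] = (10+2)/2 = 6.
E[X | urn 3] = (5+11+12+11)/4 = 39/4.
E[X] = (1/3)·(41/5) + (1/3)·(6) + (1/3)·(39/4) = 479/60.

479/60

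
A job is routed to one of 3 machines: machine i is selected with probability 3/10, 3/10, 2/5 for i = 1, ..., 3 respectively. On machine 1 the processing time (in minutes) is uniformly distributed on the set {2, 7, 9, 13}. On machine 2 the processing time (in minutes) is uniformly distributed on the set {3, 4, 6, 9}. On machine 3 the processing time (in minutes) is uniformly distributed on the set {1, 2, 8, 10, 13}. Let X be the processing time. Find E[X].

1339/200

E[X | machine 1] = (2+7+9+13)/4 = 31/4.
E[X | machine 2] = (3+4+6+9)/4 = 11/2.
E[X | machine 3] = (1+2+8+10+13)/5 = 34/5.
E[X] = (3/10)·(31/4) + (3/10)·(11/2) + (2/5)·(34/5) = 1339/200.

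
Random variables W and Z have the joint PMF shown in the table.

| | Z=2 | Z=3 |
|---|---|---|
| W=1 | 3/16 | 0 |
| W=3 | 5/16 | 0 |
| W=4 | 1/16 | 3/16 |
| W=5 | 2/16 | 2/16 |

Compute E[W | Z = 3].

22/5

P(Z = 3) = 5/16.
Σ W·P over the event = 4·(3/16) + 5·(2/16) = 11/8.
E[W | Z = 3] = (11/8) / (5/16) = 22/5.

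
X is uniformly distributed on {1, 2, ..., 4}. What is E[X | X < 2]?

1

Given X < 2, X is equally likely to be any of {1}.
E[X | X < 2] = (1) / 1 = 1.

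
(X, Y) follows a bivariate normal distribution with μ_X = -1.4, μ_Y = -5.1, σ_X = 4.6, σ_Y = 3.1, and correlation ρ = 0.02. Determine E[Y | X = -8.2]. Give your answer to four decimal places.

The regression of Y on X has slope ρ·σ_Y/σ_X and passes through (μ_X, μ_Y).
E[Y | X=-8.2] = -5.1 + (0.02)·(3.1/4.6)·(-8.2 − (-1.4)) = -5.1 + (0.013478)·(-6.8) = -5.1917.

-5.1917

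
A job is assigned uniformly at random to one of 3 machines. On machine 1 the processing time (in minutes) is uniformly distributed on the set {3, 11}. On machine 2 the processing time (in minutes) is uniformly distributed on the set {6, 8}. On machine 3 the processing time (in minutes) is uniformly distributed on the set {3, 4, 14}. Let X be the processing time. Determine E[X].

E[X | machine 1] = (3+11)/2 = 7.
E[X | machine 2] = (6+8)/2 = 7.
E[X | machine 3] = (3+4+14)/3 = 7.
E[X] = (1/3)·(7) + (1/3)·(7) + (1/3)·(7) = 7.

7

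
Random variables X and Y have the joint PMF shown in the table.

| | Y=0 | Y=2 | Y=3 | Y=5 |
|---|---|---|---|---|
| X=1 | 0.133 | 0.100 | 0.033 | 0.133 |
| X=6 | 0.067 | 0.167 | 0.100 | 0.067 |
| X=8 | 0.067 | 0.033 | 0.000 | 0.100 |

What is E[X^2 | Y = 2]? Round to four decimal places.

P(Y = 2) = 0.300.
Σ X^2·P over the event = 1·(0.100) + 36·(0.167) + 64·(0.033) = 8.224.
E[X^2 | Y = 2] = (8.224) / (0.300) = 27.4133.

27.4133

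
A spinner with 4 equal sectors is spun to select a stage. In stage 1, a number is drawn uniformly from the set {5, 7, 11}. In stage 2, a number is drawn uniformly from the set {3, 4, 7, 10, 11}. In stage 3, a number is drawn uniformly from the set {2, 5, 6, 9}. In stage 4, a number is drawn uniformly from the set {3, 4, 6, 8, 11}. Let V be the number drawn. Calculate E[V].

797/120

E[V | stage 1] = (5+7+11)/3 = 23/3.
E[V | stage 2] = (3+4+7+10+11)/5 = 7.
E[V | stage 3] = (2+5+6+9)/4 = 11/2.
E[V | stage 4] = (3+4+6+8+11)/5 = 32/5.
E[V] = (1/4)·(23/3) + (1/4)·(7) + (1/4)·(11/2) + (1/4)·(32/5) = 797/120.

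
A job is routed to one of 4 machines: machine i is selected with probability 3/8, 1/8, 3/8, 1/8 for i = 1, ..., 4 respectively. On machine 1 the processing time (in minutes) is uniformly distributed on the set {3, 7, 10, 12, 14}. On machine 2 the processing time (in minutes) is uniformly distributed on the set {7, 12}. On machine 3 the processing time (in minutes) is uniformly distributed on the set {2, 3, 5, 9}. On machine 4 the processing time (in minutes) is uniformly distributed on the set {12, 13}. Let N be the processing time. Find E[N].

E[N | machine 1] = (3+7+10+12+14)/5 = 46/5.
E[N | machine 2] = (7+12)/2 = 19/2.
E[N | machine 3] = (2+3+5+9)/4 = 19/4.
E[N | machine 4] = (12+13)/2 = 25/2.
E[N] = (3/8)·(46/5) + (1/8)·(19/2) + (3/8)·(19/4) + (1/8)·(25/2) = 1277/160.

1277/160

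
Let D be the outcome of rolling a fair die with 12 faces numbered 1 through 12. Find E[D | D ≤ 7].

4

Given D ≤ 7, D is equally likely to be any of {1, 2, 3, 4, 5, 6, 7}.
E[D | D ≤ 7] = (1 + 2 + 3 + 4 + 5 + 6 + 7) / 7 = 4.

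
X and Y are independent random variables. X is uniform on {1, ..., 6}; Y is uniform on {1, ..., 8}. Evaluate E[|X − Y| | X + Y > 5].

52/19

P(X + Y > 5) = 19/24.
Summing |X−Y|·P(x,y) over outcomes with X + Y > 5 gives 13/6.
E[|X − Y| | X + Y > 5] = (13/6) / (19/24) = 52/19.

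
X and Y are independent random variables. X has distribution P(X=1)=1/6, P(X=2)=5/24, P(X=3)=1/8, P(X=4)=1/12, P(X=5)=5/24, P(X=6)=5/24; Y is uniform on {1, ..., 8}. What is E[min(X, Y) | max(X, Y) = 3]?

P(max(X, Y) = 3) = 3/32.
Summing min(X,Y)·P(x,y) over outcomes with max(X, Y) = 3 gives 1/6.
E[min(X, Y) | max(X, Y) = 3] = (1/6) / (3/32) = 16/9.

16/9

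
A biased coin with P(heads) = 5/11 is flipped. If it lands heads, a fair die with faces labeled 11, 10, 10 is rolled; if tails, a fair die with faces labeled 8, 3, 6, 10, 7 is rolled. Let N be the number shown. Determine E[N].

E[N | heads] = (11+10+10)/3 = 31/3.
E[N | tails] = (8+3+6+10+7)/5 = 34/5.
By the law of total expectation,
E[N] = (5/11)·(31/3) + (6/11)·(34/5) = 1387/165.

1387/165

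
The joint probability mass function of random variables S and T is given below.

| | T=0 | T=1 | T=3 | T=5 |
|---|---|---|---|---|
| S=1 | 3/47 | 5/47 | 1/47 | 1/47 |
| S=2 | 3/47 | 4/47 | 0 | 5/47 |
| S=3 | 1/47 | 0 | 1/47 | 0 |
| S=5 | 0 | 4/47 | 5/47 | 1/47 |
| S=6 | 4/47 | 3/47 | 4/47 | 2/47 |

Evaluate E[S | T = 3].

53/11

P(T = 3) = 11/47.
Σ S·P over the event = 1·(1/47) + 3·(1/47) + 5·(5/47) + 6·(4/47) = 53/47.
E[S | T = 3] = (53/47) / (11/47) = 53/11.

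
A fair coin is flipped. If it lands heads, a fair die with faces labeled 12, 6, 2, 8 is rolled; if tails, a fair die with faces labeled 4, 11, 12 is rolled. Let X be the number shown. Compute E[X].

E[X | heads] = (12+6+2+8)/4 = 7.
E[X | tails] = (4+11+12)/3 = 9.
By the law of total expectation,
E[X] = (1/2)·(7) + (1/2)·(9) = 8.

8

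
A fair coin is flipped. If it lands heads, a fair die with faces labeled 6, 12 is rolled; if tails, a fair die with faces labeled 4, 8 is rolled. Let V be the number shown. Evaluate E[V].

E[V | heads] = (6+12)/2 = 9.
E[V | tails] = (4+8)/2 = 6.
By the law of total expectation,
E[V] = (1/2)·(9) + (1/2)·(6) = 15/2.

15/2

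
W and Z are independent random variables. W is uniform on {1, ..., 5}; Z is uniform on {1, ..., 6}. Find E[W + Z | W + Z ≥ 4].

P(W + Z ≥ 4) = 9/10.
Summing (W+Z)·P(x,y) over outcomes with W + Z ≥ 4 gives 187/30.
E[W + Z | W + Z ≥ 4] = (187/30) / (9/10) = 187/27.

187/27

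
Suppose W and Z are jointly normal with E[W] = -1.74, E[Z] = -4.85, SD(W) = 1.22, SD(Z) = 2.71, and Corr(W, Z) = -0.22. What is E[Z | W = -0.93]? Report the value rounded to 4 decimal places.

-5.2458

For a bivariate normal, E[Z | W=x] = μ_Z + ρ·(σ_Z/σ_W)·(x − μ_W).
E[Z | W=-0.93] = -4.85 + (-0.22)·(2.71/1.22)·(-0.93 − (-1.74)) = -4.85 + (-0.48869)·(0.81) = -5.2458.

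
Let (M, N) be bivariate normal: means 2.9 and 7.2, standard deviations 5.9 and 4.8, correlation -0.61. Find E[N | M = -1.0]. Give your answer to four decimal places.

The regression of N on M has slope ρ·σ_N/σ_M and passes through (μ_M, μ_N).
E[N | M=-1.0] = 7.2 + (-0.61)·(4.8/5.9)·(-1.0 − (2.9)) = 7.2 + (-0.49627)·(-3.9) = 9.1355.

9.1355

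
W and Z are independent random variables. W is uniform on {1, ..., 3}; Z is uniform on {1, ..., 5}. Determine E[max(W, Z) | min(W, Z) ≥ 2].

Outcomes with min(W, Z) ≥ 2: (2,2), (2,3), (2,4), (2,5), (3,2), (3,3), (3,4), (3,5), each with probability 1/15.
E[max(W, Z) | min(W, Z) ≥ 2] = (2 + 3 + 4 + 5 + 3 + 3 + 4 + 5) / 8 = 29/8.

29/8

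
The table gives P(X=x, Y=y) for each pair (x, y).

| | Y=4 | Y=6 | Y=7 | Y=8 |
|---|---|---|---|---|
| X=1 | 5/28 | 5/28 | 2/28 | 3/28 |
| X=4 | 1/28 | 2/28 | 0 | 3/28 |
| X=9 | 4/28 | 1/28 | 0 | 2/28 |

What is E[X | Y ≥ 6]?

19/6

P(Y ≥ 6) = 9/14.
Σ X·P over the event = 1·(5/28) + 1·(2/28) + 1·(3/28) + 4·(2/28) + 4·(3/28) + 9·(1/28) + 9·(2/28) = 57/28.
E[X | Y ≥ 6] = (57/28) / (9/14) = 19/6.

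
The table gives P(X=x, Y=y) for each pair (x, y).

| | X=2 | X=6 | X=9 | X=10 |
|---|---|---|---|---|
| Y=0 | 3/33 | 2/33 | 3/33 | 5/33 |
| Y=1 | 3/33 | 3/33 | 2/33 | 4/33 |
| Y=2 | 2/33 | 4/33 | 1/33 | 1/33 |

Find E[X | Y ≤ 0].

95/13

P(Y ≤ 0) = 13/33.
Summing X·P(X=x,Y=y) over the conditioning event gives 95/33.
E[X | Y ≤ 0] = (95/33) / (13/33) = 95/13.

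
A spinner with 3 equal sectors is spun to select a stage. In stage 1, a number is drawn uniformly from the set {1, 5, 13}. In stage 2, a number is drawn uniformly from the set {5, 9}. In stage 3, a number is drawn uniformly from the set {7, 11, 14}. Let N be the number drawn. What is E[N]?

8

E[N | stage 1] = (1+5+13)/3 = 19/3.
E[N | stage 2] = (5+9)/2 = 7.
E[N | stage 3] = (7+11+14)/3 = 32/3.
By the law of total expectation,
E[N] = (1/3)·(19/3) + (1/3)·(7) + (1/3)·(32/3) = 8.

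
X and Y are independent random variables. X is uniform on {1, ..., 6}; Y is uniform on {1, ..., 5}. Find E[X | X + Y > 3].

P(X + Y > 3) = 9/10.
Summing X·P(x,y) over outcomes with X + Y > 3 gives 101/30.
E[X | X + Y > 3] = (101/30) / (9/10) = 101/27.

101/27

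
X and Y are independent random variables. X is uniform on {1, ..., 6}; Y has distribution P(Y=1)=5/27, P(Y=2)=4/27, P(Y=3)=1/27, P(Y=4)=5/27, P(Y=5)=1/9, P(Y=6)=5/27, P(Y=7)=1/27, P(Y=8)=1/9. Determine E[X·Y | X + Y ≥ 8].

P(X + Y ≥ 8) = 41/81.
Summing XY·P(x,y) over outcomes with X + Y ≥ 8 gives 317/27.
E[X·Y | X + Y ≥ 8] = (317/27) / (41/81) = 951/41.

951/41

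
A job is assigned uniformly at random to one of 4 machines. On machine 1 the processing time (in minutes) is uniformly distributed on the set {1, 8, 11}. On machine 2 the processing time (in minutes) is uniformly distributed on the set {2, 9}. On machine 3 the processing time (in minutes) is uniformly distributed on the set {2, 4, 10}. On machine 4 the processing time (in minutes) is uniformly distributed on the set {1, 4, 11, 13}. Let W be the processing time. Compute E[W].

99/16

E[W | machine 1] = (1+8+11)/3 = 20/3.
E[W | machine 2] = (2+9)/2 = 11/2.
E[W | machine 3] = (2+4+10)/3 = 16/3.
E[W | machine 4] = (1+4+11+13)/4 = 29/4.
By the law of total expectation,
E[W] = (1/4)·(20/3) + (1/4)·(11/2) + (1/4)·(16/3) + (1/4)·(29/4) = 99/16.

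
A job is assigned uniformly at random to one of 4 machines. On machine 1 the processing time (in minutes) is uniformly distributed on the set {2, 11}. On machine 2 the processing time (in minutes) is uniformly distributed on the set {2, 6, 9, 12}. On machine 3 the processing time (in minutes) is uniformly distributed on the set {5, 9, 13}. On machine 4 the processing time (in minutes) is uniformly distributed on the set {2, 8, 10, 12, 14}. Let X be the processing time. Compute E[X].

E[X | machine 1] = (2+11)/2 = 13/2.
E[X | machine 2] = (2+6+9+12)/4 = 29/4.
E[X | machine 3] = (5+9+13)/3 = 9.
E[X | machine 4] = (2+8+10+12+14)/5 = 46/5.
E[X] = (1/4)·(13/2) + (1/4)·(29/4) + (1/4)·(9) + (1/4)·(46/5) = 639/80.

639/80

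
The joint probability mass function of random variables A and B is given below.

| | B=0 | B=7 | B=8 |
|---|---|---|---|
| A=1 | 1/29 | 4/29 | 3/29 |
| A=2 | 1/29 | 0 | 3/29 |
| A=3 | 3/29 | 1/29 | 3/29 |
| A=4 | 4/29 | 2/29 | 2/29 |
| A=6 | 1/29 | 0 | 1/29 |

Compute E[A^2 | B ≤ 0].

66/5

P(B ≤ 0) = 10/29.
Σ A^2·P over the event = 1·(1/29) + 4·(1/29) + 9·(3/29) + 16·(4/29) + 36·(1/29) = 132/29.
E[A^2 | B ≤ 0] = (132/29) / (10/29) = 66/5.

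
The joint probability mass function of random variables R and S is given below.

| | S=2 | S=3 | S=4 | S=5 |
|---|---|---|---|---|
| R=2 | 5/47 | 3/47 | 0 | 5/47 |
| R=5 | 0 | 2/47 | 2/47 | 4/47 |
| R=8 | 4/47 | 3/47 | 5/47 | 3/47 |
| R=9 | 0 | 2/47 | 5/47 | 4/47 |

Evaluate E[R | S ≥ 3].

243/38

P(S ≥ 3) = 38/47.
Summing R·P(R=x,S=y) over the conditioning event gives 243/47.
E[R | S ≥ 3] = (243/47) / (38/47) = 243/38.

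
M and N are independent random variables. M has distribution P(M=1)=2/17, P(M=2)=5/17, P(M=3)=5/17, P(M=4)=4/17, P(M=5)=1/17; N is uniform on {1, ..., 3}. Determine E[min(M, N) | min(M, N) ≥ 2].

7/3

P(min(M, N) ≥ 2) = 10/17.
Summing min(M,N)·P(x,y) over outcomes with min(M, N) ≥ 2 gives 70/51.
E[min(M, N) | min(M, N) ≥ 2] = (70/51) / (10/17) = 7/3.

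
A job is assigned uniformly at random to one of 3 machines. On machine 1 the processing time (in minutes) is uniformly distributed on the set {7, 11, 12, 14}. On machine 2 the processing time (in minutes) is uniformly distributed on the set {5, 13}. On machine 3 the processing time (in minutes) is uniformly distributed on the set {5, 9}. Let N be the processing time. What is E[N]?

E[N | machine 1] = (7+11+12+14)/4 = 11.
E[N | machine 2] = (5+13)/2 = 9.
E[N | machine 3] = (5+9)/2 = 7.
E[N] = (1/3)·(11) + (1/3)·(9) + (1/3)·(7) = 9.

9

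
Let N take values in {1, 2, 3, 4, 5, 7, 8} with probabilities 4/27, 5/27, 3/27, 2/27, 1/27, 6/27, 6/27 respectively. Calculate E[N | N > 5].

15/2

P(N > 5) = 4/9.
Σ over the event: 7·2/9 + 8·2/9 = 10/3.
E[N | N > 5] = (10/3) / (4/9) = 15/2.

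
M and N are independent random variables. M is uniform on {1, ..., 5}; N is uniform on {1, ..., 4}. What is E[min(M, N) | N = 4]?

Outcomes with N = 4: (1,4), (2,4), (3,4), (4,4), (5,4), each with probability 1/20.
E[min(M, N) | N = 4] = (1 + 2 + 3 + 4 + 4) / 5 = 14/5.

14/5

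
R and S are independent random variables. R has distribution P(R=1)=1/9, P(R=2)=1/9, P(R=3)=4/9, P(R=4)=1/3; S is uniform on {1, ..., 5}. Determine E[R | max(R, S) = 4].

7/2

P(max(R, S) = 4) = 2/5.
Summing R·P(x,y) over outcomes with max(R, S) = 4 gives 7/5.
E[R | max(R, S) = 4] = (7/5) / (2/5) = 7/2.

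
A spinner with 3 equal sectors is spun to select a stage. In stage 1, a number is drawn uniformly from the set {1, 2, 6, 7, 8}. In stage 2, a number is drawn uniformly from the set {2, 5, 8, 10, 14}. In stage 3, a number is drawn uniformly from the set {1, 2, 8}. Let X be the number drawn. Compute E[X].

244/45

E[X | stage 1] = (1+2+6+7+8)/5 = 24/5.
E[X | stage 2] = (2+5+8+10+14)/5 = 39/5.
E[X | stage 3] = (1+2+8)/3 = 11/3.
E[X] = (1/3)·(24/5) + (1/3)·(39/5) + (1/3)·(11/3) = 244/45.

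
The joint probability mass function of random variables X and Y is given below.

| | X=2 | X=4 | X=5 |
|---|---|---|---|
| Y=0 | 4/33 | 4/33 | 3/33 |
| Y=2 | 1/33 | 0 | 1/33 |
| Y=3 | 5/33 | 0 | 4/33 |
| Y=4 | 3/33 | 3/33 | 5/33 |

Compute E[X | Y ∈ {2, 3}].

P(Y ∈ {2, 3}) = 1/3.
Σ X·P over the event = 2·(1/33) + 2·(5/33) + 5·(1/33) + 5·(4/33) = 37/33.
E[X | Y ∈ {2, 3}] = (37/33) / (1/3) = 37/11.

37/11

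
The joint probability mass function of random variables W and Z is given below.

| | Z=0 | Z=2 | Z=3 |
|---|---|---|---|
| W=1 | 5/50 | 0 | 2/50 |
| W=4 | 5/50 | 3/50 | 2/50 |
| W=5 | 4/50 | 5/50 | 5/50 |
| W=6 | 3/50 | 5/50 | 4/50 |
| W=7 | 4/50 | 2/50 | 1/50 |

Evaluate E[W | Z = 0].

P(Z = 0) = 21/50.
Σ W·P over the event = 1·(5/50) + 4·(5/50) + 5·(4/50) + 6·(3/50) + 7·(4/50) = 91/50.
E[W | Z = 0] = (91/50) / (21/50) = 13/3.

13/3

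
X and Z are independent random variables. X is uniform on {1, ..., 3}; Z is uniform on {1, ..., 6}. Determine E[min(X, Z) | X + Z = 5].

Outcomes with X + Z = 5: (1,4), (2,3), (3,2), each with probability 1/18.
E[min(X, Z) | X + Z = 5] = (1 + 2 + 2) / 3 = 5/3.

5/3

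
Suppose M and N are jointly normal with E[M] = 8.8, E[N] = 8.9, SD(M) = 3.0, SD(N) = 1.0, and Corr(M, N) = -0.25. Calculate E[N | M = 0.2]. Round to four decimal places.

9.6167

E[N | M=x] = μ_N + ρ(σ_N/σ_M)(x − μ_M) for jointly normal variables.
E[N | M=0.2] = 8.9 + (-0.25)·(1.0/3.0)·(0.2 − (8.8)) = 8.9 + (-0.083333)·(-8.6) = 9.6167.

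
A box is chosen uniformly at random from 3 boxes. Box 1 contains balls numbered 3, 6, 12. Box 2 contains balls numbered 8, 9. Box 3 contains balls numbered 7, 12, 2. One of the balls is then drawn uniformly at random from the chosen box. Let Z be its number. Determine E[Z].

15/2

E[Z | box 1] = (3+6+12)/3 = 7.
E[Z | box 2] = (8+9)/2 = 17/2.
E[Z | box 3] = (7+12+2)/3 = 7.
By the law of total expectation,
E[Z] = (1/3)·(7) + (1/3)·(17/2) + (1/3)·(7) = 15/2.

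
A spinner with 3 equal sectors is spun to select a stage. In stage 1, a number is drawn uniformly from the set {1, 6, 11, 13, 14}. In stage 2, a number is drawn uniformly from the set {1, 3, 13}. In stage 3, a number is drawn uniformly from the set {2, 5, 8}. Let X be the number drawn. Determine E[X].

59/9

E[X | stage 1] = (1+6+11+13+14)/5 = 9.
E[X | stage 2] = (1+3+13)/3 = 17/3.
E[X | stage 3] = (2+5+8)/3 = 5.
E[X] = (1/3)·(9) + (1/3)·(17/3) + (1/3)·(5) = 59/9.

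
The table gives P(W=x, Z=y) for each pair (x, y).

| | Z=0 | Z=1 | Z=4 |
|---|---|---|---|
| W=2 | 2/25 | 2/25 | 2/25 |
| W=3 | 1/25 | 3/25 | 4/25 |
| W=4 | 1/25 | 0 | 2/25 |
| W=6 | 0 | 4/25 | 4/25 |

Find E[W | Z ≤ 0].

11/4

P(Z ≤ 0) = 4/25.
Summing W·P(W=x,Z=y) over the conditioning event gives 11/25.
E[W | Z ≤ 0] = (11/25) / (4/25) = 11/4.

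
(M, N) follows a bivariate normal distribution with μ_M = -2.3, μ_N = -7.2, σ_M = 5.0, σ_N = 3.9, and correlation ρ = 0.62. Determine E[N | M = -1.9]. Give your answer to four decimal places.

E[N | M=x] = μ_N + ρ(σ_N/σ_M)(x − μ_M) for jointly normal variables.
E[N | M=-1.9] = -7.2 + (0.62)·(3.9/5.0)·(-1.9 − (-2.3)) = -7.2 + (0.4836)·(0.4) = -7.0066.

-7.0066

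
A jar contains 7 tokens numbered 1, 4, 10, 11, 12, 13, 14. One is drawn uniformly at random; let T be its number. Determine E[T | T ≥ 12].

P(T ≥ 12) = 3/7.
Σ over the event: 12·1/7 + 13·1/7 + 14·1/7 = 39/7.
E[T | T ≥ 12] = (39/7) / (3/7) = 13.

13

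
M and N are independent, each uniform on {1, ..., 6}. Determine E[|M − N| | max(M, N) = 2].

Outcomes with max(M, N) = 2: (1,2), (2,1), (2,2), each with probability 1/36.
E[|M − N| | max(M, N) = 2] = (1 + 1 + 0) / 3 = 2/3.

2/3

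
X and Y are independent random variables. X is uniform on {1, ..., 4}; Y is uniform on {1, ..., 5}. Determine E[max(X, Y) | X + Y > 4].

P(X + Y > 4) = 7/10.
Summing max(X,Y)·P(x,y) over outcomes with X + Y > 4 gives 57/20.
E[max(X, Y) | X + Y > 4] = (57/20) / (7/10) = 57/14.

57/14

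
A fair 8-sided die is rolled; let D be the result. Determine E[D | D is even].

Given D is even, D is equally likely to be any of {2, 4, 6, 8}.
E[D | D is even] = (2 + 4 + 6 + 8) / 4 = 5.

5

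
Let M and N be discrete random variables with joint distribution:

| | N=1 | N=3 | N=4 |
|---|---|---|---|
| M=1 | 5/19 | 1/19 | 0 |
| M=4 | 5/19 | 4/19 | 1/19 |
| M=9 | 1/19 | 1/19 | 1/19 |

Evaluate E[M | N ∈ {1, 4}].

47/13

P(N ∈ {1, 4}) = 13/19.
Σ M·P over the event = 1·(5/19) + 4·(5/19) + 4·(1/19) + 9·(1/19) + 9·(1/19) = 47/19.
E[M | N ∈ {1, 4}] = (47/19) / (13/19) = 47/13.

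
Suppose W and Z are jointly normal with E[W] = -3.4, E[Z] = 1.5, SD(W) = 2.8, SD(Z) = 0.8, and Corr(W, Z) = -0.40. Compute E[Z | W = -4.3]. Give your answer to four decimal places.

The regression of Z on W has slope ρ·σ_Z/σ_W and passes through (μ_W, μ_Z).
E[Z | W=-4.3] = 1.5 + (-0.40)·(0.8/2.8)·(-4.3 − (-3.4)) = 1.5 + (-0.11429)·(-0.9) = 1.6029.

1.6029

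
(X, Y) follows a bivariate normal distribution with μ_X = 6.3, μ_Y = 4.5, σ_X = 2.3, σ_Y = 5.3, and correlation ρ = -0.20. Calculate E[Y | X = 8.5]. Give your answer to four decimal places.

3.4861

E[Y | X=x] = μ_Y + ρ(σ_Y/σ_X)(x − μ_X) for jointly normal variables.
E[Y | X=8.5] = 4.5 + (-0.20)·(5.3/2.3)·(8.5 − (6.3)) = 4.5 + (-0.46087)·(2.2) = 3.4861.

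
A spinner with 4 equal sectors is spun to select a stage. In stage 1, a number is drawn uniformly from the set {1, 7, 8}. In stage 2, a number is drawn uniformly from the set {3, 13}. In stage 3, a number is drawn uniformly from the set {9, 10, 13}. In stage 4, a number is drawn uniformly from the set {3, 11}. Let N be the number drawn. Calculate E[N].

31/4

E[N | stage 1] = (1+7+8)/3 = 16/3.
E[N | stage 2] = (3+13)/2 = 8.
E[N | stage 3] = (9+10+13)/3 = 32/3.
E[N | stage 4] = (3+11)/2 = 7.
By the law of total expectation,
E[N] = (1/4)·(16/3) + (1/4)·(8) + (1/4)·(32/3) + (1/4)·(7) = 31/4.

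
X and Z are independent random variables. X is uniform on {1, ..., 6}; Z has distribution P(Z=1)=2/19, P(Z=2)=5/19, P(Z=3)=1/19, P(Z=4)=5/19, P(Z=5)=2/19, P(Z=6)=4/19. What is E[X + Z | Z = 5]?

P(Z = 5) = 2/19.
Summing (X+Z)·P(x,y) over outcomes with Z = 5 gives 17/19.
E[X + Z | Z = 5] = (17/19) / (2/19) = 17/2.

17/2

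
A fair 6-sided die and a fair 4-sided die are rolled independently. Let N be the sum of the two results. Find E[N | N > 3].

P(N > 3) = 7/8.
Σ over the event: 4·1/8 + 5·1/6 + 6·1/6 + 7·1/6 + 8·1/8 + 9·1/12 + 10·1/24 = 17/3.
E[N | N > 3] = (17/3) / (7/8) = 136/21.

136/21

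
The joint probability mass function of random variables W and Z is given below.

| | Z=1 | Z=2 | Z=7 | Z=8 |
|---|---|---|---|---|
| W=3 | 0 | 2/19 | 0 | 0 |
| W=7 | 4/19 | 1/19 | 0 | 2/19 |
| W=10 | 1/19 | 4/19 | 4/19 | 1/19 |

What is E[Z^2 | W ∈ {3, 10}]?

95/4

P(W ∈ {3, 10}) = 12/19.
Σ Z^2·P over the event = 4·(2/19) + 1·(1/19) + 4·(4/19) + 49·(4/19) + 64·(1/19) = 15.
E[Z^2 | W ∈ {3, 10}] = (15) / (12/19) = 95/4.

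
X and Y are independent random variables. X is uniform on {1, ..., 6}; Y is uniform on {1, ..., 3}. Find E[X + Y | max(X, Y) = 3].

P(max(X, Y) = 3) = 5/18.
Summing (X+Y)·P(x,y) over outcomes with max(X, Y) = 3 gives 4/3.
E[X + Y | max(X, Y) = 3] = (4/3) / (5/18) = 24/5.

24/5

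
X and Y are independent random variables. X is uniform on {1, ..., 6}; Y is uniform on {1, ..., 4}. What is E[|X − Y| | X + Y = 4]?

Outcomes with X + Y = 4: (1,3), (2,2), (3,1), each with probability 1/24.
E[|X − Y| | X + Y = 4] = (2 + 0 + 2) / 3 = 4/3.

4/3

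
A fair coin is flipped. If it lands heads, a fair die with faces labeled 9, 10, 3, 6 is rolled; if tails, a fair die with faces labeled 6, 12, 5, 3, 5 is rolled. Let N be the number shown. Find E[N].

33/5

E[N | heads] = (9+10+3+6)/4 = 7.
E[N | tails] = (6+12+5+3+5)/5 = 31/5.
By the law of total expectation,
E[N] = (1/2)·(7) + (1/2)·(31/5) = 33/5.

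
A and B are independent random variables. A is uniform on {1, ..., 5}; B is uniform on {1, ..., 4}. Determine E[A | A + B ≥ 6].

4

Outcomes with A + B ≥ 6: (2,4), (3,3), (3,4), (4,2), (4,3), (4,4), (5,1), (5,2), (5,3), (5,4), each with probability 1/20.
E[A | A + B ≥ 6] = (2 + 3 + 3 + 4 + 4 + 4 + 5 + 5 + 5 + 5) / 10 = 4.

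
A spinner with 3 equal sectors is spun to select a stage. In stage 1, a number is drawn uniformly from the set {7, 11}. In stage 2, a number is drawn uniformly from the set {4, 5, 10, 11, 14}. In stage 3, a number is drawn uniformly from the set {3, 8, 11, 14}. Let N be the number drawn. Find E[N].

E[N | stage 1] = (7+11)/2 = 9.
E[N | stage 2] = (4+5+10+11+14)/5 = 44/5.
E[N | stage 3] = (3+8+11+14)/4 = 9.
E[N] = (1/3)·(9) + (1/3)·(44/5) + (1/3)·(9) = 134/15.

134/15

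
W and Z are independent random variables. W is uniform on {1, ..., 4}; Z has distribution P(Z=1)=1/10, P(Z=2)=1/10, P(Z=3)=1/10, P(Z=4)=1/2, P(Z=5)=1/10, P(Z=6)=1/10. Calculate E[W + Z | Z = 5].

15/2

P(Z = 5) = 1/10.
Summing (W+Z)·P(x,y) over outcomes with Z = 5 gives 3/4.
E[W + Z | Z = 5] = (3/4) / (1/10) = 15/2.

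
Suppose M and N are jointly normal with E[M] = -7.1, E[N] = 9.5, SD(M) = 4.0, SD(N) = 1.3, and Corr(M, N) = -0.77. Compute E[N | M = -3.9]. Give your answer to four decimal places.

E[N | M=x] = μ_N + ρ(σ_N/σ_M)(x − μ_M) for jointly normal variables.
E[N | M=-3.9] = 9.5 + (-0.77)·(1.3/4.0)·(-3.9 − (-7.1)) = 9.5 + (-0.25025)·(3.2) = 8.6992.

8.6992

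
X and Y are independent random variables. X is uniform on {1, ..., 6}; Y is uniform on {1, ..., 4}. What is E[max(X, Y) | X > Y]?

P(X > Y) = 7/12.
Summing max(X,Y)·P(x,y) over outcomes with X > Y gives 8/3.
E[max(X, Y) | X > Y] = (8/3) / (7/12) = 32/7.

32/7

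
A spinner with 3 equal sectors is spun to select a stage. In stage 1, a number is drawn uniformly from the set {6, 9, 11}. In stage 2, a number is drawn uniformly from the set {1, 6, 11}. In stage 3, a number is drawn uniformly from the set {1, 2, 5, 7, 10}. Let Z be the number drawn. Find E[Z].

E[Z | stage 1] = (6+9+11)/3 = 26/3.
E[Z | stage 2] = (1+6+11)/3 = 6.
E[Z | stage 3] = (1+2+5+7+10)/5 = 5.
By the law of total expectation,
E[Z] = (1/3)·(26/3) + (1/3)·(6) + (1/3)·(5) = 59/9.

59/9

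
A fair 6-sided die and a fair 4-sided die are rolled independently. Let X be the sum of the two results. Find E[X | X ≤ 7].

P(X ≤ 7) = 3/4.
Σ over the event: 2·1/24 + 3·1/12 + 4·1/8 + 5·1/6 + 6·1/6 + 7·1/6 = 23/6.
E[X | X ≤ 7] = (23/6) / (3/4) = 46/9.

46/9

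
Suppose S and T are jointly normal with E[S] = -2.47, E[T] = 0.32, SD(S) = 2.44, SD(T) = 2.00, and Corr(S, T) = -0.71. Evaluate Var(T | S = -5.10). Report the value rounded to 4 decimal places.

The conditional variance in a bivariate normal is σ_T²(1 − ρ²), independent of x.
Var(T | S=-5.10) = (2.00)²·(1 − (-0.71)²) = 4·0.4959 = 1.9836.

1.9836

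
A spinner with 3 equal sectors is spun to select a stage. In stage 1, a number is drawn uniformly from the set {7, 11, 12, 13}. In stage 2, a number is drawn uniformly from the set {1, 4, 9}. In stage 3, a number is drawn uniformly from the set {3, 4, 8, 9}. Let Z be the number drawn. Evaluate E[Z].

E[Z | stage 1] = (7+11+12+13)/4 = 43/4.
E[Z | stage 2] = (1+4+9)/3 = 14/3.
E[Z | stage 3] = (3+4+8+9)/4 = 6.
E[Z] = (1/3)·(43/4) + (1/3)·(14/3) + (1/3)·(6) = 257/36.

257/36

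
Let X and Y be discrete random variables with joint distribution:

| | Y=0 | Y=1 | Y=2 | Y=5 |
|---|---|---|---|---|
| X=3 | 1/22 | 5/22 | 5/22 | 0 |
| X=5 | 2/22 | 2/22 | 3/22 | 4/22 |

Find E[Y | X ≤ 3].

15/11

P(X ≤ 3) = 1/2.
Σ Y·P over the event = 0·(1/22) + 1·(5/22) + 2·(5/22) = 15/22.
E[Y | X ≤ 3] = (15/22) / (1/2) = 15/11.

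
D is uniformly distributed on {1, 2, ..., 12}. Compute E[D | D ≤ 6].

7/2

Given D ≤ 6, D is equally likely to be any of {1, 2, 3, 4, 5, 6}.
E[D | D ≤ 6] = (1 + 2 + 3 + 4 + 5 + 6) / 6 = 7/2.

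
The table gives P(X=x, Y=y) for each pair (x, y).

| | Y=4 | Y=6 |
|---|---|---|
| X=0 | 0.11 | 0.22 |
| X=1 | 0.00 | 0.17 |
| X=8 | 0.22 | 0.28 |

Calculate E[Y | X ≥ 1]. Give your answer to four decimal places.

5.3433

P(X ≥ 1) = 0.67.
Σ Y·P over the event = 6·(0.17) + 4·(0.22) + 6·(0.28) = 3.58.
E[Y | X ≥ 1] = (3.58) / (0.67) = 5.3433.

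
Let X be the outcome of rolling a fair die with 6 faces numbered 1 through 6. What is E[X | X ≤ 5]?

Given X ≤ 5, X is equally likely to be any of {1, 2, 3, 4, 5}.
E[X | X ≤ 5] = (1 + 2 + 3 + 4 + 5) / 5 = 3.

3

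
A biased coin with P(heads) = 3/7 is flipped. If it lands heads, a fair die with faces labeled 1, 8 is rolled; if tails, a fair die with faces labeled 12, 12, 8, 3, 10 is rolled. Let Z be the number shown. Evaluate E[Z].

E[Z | heads] = (1+8)/2 = 9/2.
E[Z | tails] = (12+12+8+3+10)/5 = 9.
By the law of total expectation,
E[Z] = (3/7)·(9/2) + (4/7)·(9) = 99/14.

99/14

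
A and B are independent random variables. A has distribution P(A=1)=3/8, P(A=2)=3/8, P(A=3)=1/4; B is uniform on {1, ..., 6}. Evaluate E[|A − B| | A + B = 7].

P(A + B = 7) = 1/6.
Summing |A−B|·P(x,y) over outcomes with A + B = 7 gives 13/24.
E[|A − B| | A + B = 7] = (13/24) / (1/6) = 13/4.

13/4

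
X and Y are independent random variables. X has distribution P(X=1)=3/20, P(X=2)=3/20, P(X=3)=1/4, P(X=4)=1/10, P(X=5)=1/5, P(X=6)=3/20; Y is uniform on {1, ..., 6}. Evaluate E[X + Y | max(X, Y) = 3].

P(max(X, Y) = 3) = 7/40.
Summing (X+Y)·P(x,y) over outcomes with max(X, Y) = 3 gives 17/20.
E[X + Y | max(X, Y) = 3] = (17/20) / (7/40) = 34/7.

34/7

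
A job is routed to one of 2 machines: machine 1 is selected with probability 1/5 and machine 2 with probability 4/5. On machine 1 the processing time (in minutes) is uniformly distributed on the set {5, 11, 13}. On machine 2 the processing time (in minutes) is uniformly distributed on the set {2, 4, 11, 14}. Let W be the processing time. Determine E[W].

122/15

E[W | machine 1] = (5+11+13)/3 = 29/3.
E[W | machine 2] = (2+4+11+14)/4 = 31/4.
By the law of total expectation,
E[W] = (1/5)·(29/3) + (4/5)·(31/4) = 122/15.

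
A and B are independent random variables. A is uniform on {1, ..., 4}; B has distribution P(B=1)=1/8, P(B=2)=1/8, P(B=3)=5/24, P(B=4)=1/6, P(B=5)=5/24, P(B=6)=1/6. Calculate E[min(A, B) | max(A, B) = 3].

P(max(A, B) = 3) = 7/32.
Summing min(A,B)·P(x,y) over outcomes with max(A, B) = 3 gives 13/32.
E[min(A, B) | max(A, B) = 3] = (13/32) / (7/32) = 13/7.

13/7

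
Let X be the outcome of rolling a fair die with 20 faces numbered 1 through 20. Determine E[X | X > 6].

P(X > 6) = 7/10.
E[X | X > 6] = (189/20) / (7/10) = 27/2.

27/2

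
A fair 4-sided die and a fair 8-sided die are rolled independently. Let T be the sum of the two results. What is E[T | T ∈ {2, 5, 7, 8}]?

82/13

P(T ∈ {2, 5, 7, 8}) = 13/32.
Σ over the event: 2·1/32 + 5·1/8 + 7·1/8 + 8·1/8 = 41/16.
E[T | T ∈ {2, 5, 7, 8}] = (41/16) / (13/32) = 82/13.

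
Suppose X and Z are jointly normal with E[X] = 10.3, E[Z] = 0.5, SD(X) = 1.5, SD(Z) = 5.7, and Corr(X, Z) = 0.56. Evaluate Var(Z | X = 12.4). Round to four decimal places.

22.3011

Var(Z | X=x) = (1 − ρ²)·σ_Z².
Var(Z | X=12.4) = (5.7)²·(1 − (0.56)²) = 32.49·0.6864 = 22.3011.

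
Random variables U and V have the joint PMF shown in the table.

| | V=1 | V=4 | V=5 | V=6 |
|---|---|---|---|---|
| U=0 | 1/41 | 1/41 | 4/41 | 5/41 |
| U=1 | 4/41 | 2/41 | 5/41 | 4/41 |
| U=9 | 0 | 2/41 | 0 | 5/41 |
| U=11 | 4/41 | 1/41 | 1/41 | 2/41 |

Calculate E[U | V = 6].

P(V = 6) = 16/41.
Summing U·P(U=x,V=y) over the conditioning event gives 71/41.
E[U | V = 6] = (71/41) / (16/41) = 71/16.

71/16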